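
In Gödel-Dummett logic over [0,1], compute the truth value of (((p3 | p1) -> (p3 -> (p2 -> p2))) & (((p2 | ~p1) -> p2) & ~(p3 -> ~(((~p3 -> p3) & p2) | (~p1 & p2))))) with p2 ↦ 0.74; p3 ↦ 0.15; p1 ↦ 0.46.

1.00

(p3 | p1) = max(0.15, 0.46) = 0.46
(p2 -> p2): 0.74 ≤ 0.74, so result = 1
(p3 -> (p2 -> p2)): 0.15 ≤ 1, so result = 1
((p3 | p1) -> (p3 -> (p2 -> p2))): 0.46 ≤ 1, so result = 1
~p1: Gödel ¬ of 0.46 = 0 (operand ≠ 0)
(p2 | ~p1) = max(0.74, 0) = 0.74
((p2 | ~p1) -> p2): 0.74 ≤ 0.74, so result = 1
~p3: Gödel ¬ of 0.15 = 0 (operand ≠ 0)
(~p3 -> p3): 0 ≤ 0.15, so result = 1
((~p3 -> p3) & p2) = min(1, 0.74) = 0.74
~p1: Gödel ¬ of 0.46 = 0 (operand ≠ 0)
(~p1 & p2) = min(0, 0.74) = 0
(((~p3 -> p3) & p2) | (~p1 & p2)) = max(0.74, 0) = 0.74
~(((~p3 -> p3) & p2) | (~p1 & p2)): Gödel ¬ of 0.74 = 0 (operand ≠ 0)
(p3 -> ~(((~p3 -> p3) & p2) | (~p1 & p2))): 0.15 > 0, so result = 0
~(p3 -> ~(((~p3 -> p3) & p2) | (~p1 & p2))): Gödel ¬ of 0 = 1 (operand is 0)
(((p2 | ~p1) -> p2) & ~(p3 -> ~(((~p3 -> p3) & p2) | (~p1 & p2)))) = min(1, 1) = 1
(((p3 | p1) -> (p3 -> (p2 -> p2))) & (((p2 | ~p1) -> p2) & ~(p3 -> ~(((~p3 -> p3) & p2) | (~p1 & p2))))) = min(1, 1) = 1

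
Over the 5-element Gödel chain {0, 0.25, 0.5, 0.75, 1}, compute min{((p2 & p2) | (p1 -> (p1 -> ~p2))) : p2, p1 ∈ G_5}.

0.25

The minimum is attained at p2 = 0.25, p1 = 0.25:
  (p2 & p2) = min(0.25, 0.25) = 0.25
  ~p2: Gödel ¬ of 0.25 = 0 (operand ≠ 0)
  (p1 -> ~p2): 0.25 > 0, so result = 0
  (p1 -> (p1 -> ~p2)): 0.25 > 0, so result = 0
  ((p2 & p2) | (p1 -> (p1 -> ~p2))) = max(0.25, 0) = 0.25
Checking all 25 assignments confirms none give a value below 0.25.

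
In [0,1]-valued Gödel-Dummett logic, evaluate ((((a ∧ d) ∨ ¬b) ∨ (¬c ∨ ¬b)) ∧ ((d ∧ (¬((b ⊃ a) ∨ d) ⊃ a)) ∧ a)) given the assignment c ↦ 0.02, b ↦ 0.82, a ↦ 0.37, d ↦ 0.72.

(a ∧ d) = min(0.37, 0.72) = 0.37
¬b: Gödel ¬ of 0.82 = 0 (operand ≠ 0)
((a ∧ d) ∨ ¬b) = max(0.37, 0) = 0.37
¬c: Gödel ¬ of 0.02 = 0 (operand ≠ 0)
¬b: Gödel ¬ of 0.82 = 0 (operand ≠ 0)
(¬c ∨ ¬b) = max(0, 0) = 0
(((a ∧ d) ∨ ¬b) ∨ (¬c ∨ ¬b)) = max(0.37, 0) = 0.37
(b ⊃ a): 0.82 > 0.37, so result = 0.37
((b ⊃ a) ∨ d) = max(0.37, 0.72) = 0.72
¬((b ⊃ a) ∨ d): Gödel ¬ of 0.72 = 0 (operand ≠ 0)
(¬((b ⊃ a) ∨ d) ⊃ a): 0 ≤ 0.37, so result = 1
(d ∧ (¬((b ⊃ a) ∨ d) ⊃ a)) = min(0.72, 1) = 0.72
((d ∧ (¬((b ⊃ a) ∨ d) ⊃ a)) ∧ a) = min(0.72, 0.37) = 0.37
((((a ∧ d) ∨ ¬b) ∨ (¬c ∨ ¬b)) ∧ ((d ∧ (¬((b ⊃ a) ∨ d) ⊃ a)) ∧ a)) = min(0.37, 0.37) = 0.37

0.37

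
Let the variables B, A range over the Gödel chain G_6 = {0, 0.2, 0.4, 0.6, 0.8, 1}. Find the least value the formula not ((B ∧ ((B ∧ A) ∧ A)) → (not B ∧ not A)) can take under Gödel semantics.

The minimum is attained at B = 0, A = 0:
  (B ∧ A) = min(0, 0) = 0
  ((B ∧ A) ∧ A) = min(0, 0) = 0
  (B ∧ ((B ∧ A) ∧ A)) = min(0, 0) = 0
  not B: Gödel ¬ of 0 = 1 (operand is 0)
  not A: Gödel ¬ of 0 = 1 (operand is 0)
  (not B ∧ not A) = min(1, 1) = 1
  ((B ∧ ((B ∧ A) ∧ A)) → (not B ∧ not A)): 0 ≤ 1, so result = 1
  not ((B ∧ ((B ∧ A) ∧ A)) → (not B ∧ not A)): Gödel ¬ of 1 = 0 (operand ≠ 0)
Checking all 36 assignments confirms none give a value below 0.00.

0.00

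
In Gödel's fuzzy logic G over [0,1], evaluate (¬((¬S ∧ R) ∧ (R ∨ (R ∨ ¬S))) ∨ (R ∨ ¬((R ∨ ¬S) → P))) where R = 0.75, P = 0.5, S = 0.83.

1.00

¬S: Gödel ¬ of 0.83 = 0 (operand ≠ 0)
(¬S ∧ R) = min(0, 0.75) = 0
¬S: Gödel ¬ of 0.83 = 0 (operand ≠ 0)
(R ∨ ¬S) = max(0.75, 0) = 0.75
(R ∨ (R ∨ ¬S)) = max(0.75, 0.75) = 0.75
((¬S ∧ R) ∧ (R ∨ (R ∨ ¬S))) = min(0, 0.75) = 0
¬((¬S ∧ R) ∧ (R ∨ (R ∨ ¬S))): Gödel ¬ of 0 = 1 (operand is 0)
¬S: Gödel ¬ of 0.83 = 0 (operand ≠ 0)
(R ∨ ¬S) = max(0.75, 0) = 0.75
((R ∨ ¬S) → P): 0.75 > 0.5, so result = 0.5
¬((R ∨ ¬S) → P): Gödel ¬ of 0.5 = 0 (operand ≠ 0)
(R ∨ ¬((R ∨ ¬S) → P)) = max(0.75, 0) = 0.75
(¬((¬S ∧ R) ∧ (R ∨ (R ∨ ¬S))) ∨ (R ∨ ¬((R ∨ ¬S) → P))) = max(1, 0.75) = 1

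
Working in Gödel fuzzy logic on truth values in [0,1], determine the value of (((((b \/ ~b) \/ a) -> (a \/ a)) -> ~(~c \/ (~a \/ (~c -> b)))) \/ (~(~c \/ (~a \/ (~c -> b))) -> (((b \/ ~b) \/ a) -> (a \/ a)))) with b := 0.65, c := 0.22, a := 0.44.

1.00

~b: Gödel ¬ of 0.65 = 0 (operand ≠ 0)
(b \/ ~b) = max(0.65, 0) = 0.65
((b \/ ~b) \/ a) = max(0.65, 0.44) = 0.65
(a \/ a) = max(0.44, 0.44) = 0.44
(((b \/ ~b) \/ a) -> (a \/ a)): 0.65 > 0.44, so result = 0.44
~c: Gödel ¬ of 0.22 = 0 (operand ≠ 0)
~a: Gödel ¬ of 0.44 = 0 (operand ≠ 0)
~c: Gödel ¬ of 0.22 = 0 (operand ≠ 0)
(~c -> b): 0 ≤ 0.65, so result = 1
(~a \/ (~c -> b)) = max(0, 1) = 1
(~c \/ (~a \/ (~c -> b))) = max(0, 1) = 1
~(~c \/ (~a \/ (~c -> b))): Gödel ¬ of 1 = 0 (operand ≠ 0)
((((b \/ ~b) \/ a) -> (a \/ a)) -> ~(~c \/ (~a \/ (~c -> b)))): 0.44 > 0, so result = 0
~c: Gödel ¬ of 0.22 = 0 (operand ≠ 0)
~a: Gödel ¬ of 0.44 = 0 (operand ≠ 0)
~c: Gödel ¬ of 0.22 = 0 (operand ≠ 0)
(~c -> b): 0 ≤ 0.65, so result = 1
(~a \/ (~c -> b)) = max(0, 1) = 1
(~c \/ (~a \/ (~c -> b))) = max(0, 1) = 1
~(~c \/ (~a \/ (~c -> b))): Gödel ¬ of 1 = 0 (operand ≠ 0)
~b: Gödel ¬ of 0.65 = 0 (operand ≠ 0)
(b \/ ~b) = max(0.65, 0) = 0.65
((b \/ ~b) \/ a) = max(0.65, 0.44) = 0.65
(a \/ a) = max(0.44, 0.44) = 0.44
(((b \/ ~b) \/ a) -> (a \/ a)): 0.65 > 0.44, so result = 0.44
(~(~c \/ (~a \/ (~c -> b))) -> (((b \/ ~b) \/ a) -> (a \/ a))): 0 ≤ 0.44, so result = 1
(((((b \/ ~b) \/ a) -> (a \/ a)) -> ~(~c \/ (~a \/ (~c -> b)))) \/ (~(~c \/ (~a \/ (~c -> b))) -> (((b \/ ~b) \/ a) -> (a \/ a)))) = max(0, 1) = 1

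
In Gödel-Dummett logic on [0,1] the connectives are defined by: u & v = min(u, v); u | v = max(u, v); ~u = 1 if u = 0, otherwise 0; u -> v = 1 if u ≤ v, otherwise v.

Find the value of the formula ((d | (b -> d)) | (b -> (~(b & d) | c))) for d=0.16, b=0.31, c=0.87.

(b -> d): 0.31 > 0.16, so result = 0.16
(d | (b -> d)) = max(0.16, 0.16) = 0.16
(b & d) = min(0.31, 0.16) = 0.16
~(b & d): Gödel ¬ of 0.16 = 0 (operand ≠ 0)
(~(b & d) | c) = max(0, 0.87) = 0.87
(b -> (~(b & d) | c)): 0.31 ≤ 0.87, so result = 1
((d | (b -> d)) | (b -> (~(b & d) | c))) = max(0.16, 1) = 1

1.00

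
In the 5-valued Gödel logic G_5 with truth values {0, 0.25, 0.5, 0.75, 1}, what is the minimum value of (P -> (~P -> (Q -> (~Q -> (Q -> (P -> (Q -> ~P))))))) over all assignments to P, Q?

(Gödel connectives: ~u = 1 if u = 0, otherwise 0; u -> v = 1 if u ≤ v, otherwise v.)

Every assignment gives 1. For instance at P = 0, Q = 0:
  ~P: Gödel ¬ of 0 = 1 (operand is 0)
  ~Q: Gödel ¬ of 0 = 1 (operand is 0)
  ~P: Gödel ¬ of 0 = 1 (operand is 0)
  (Q -> ~P): 0 ≤ 1, so result = 1
  (P -> (Q -> ~P)): 0 ≤ 1, so result = 1
  (Q -> (P -> (Q -> ~P))): 0 ≤ 1, so result = 1
  (~Q -> (Q -> (P -> (Q -> ~P)))): 1 ≤ 1, so result = 1
  (Q -> (~Q -> (Q -> (P -> (Q -> ~P))))): 0 ≤ 1, so result = 1
  (~P -> (Q -> (~Q -> (Q -> (P -> (Q -> ~P)))))): 1 ≤ 1, so result = 1
  (P -> (~P -> (Q -> (~Q -> (Q -> (P -> (Q -> ~P))))))): 0 ≤ 1, so result = 1
All 25 assignments give value 1 — the formula is a G_5-tautology.

1.00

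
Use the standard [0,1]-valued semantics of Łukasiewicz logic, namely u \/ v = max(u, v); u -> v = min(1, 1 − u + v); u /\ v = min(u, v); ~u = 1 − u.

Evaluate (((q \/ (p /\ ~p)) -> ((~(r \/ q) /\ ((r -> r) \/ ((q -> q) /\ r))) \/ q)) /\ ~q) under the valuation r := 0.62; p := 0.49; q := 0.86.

~p: Łukasiewicz ¬ gives 1 − 0.49 = 0.51
(p /\ ~p) = min(0.49, 0.51) = 0.49
(q \/ (p /\ ~p)) = max(0.86, 0.49) = 0.86
(r \/ q) = max(0.62, 0.86) = 0.86
~(r \/ q): Łukasiewicz ¬ gives 1 − 0.86 = 0.14
(r -> r): min(1, 1 − 0.62 + 0.62) = 1
(q -> q): min(1, 1 − 0.86 + 0.86) = 1
((q -> q) /\ r) = min(1, 0.62) = 0.62
((r -> r) \/ ((q -> q) /\ r)) = max(1, 0.62) = 1
(~(r \/ q) /\ ((r -> r) \/ ((q -> q) /\ r))) = min(0.14, 1) = 0.14
((~(r \/ q) /\ ((r -> r) \/ ((q -> q) /\ r))) \/ q) = max(0.14, 0.86) = 0.86
((q \/ (p /\ ~p)) -> ((~(r \/ q) /\ ((r -> r) \/ ((q -> q) /\ r))) \/ q)): min(1, 1 − 0.86 + 0.86) = 1
~q: Łukasiewicz ¬ gives 1 − 0.86 = 0.14
(((q \/ (p /\ ~p)) -> ((~(r \/ q) /\ ((r -> r) \/ ((q -> q) /\ r))) \/ q)) /\ ~q) = min(1, 0.14) = 0.14

0.14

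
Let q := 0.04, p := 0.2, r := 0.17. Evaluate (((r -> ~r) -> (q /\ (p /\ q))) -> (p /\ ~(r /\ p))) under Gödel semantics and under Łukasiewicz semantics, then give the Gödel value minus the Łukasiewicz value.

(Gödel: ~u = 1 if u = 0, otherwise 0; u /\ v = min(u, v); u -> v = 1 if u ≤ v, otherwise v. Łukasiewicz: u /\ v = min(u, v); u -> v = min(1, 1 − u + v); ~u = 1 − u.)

-1.00

Gödel evaluation:
  ~r: Gödel ¬ of 0.17 = 0 (operand ≠ 0)
  (r -> ~r): 0.17 > 0, so result = 0
  (p /\ q) = min(0.2, 0.04) = 0.04
  (q /\ (p /\ q)) = min(0.04, 0.04) = 0.04
  ((r -> ~r) -> (q /\ (p /\ q))): 0 ≤ 0.04, so result = 1
  (r /\ p) = min(0.17, 0.2) = 0.17
  ~(r /\ p): Gödel ¬ of 0.17 = 0 (operand ≠ 0)
  (p /\ ~(r /\ p)) = min(0.2, 0) = 0
  (((r -> ~r) -> (q /\ (p /\ q))) -> (p /\ ~(r /\ p))): 1 > 0, so result = 0
  Gödel value = 0
Łukasiewicz evaluation:
  ~r: Łukasiewicz ¬ gives 1 − 0.17 = 0.83
  (r -> ~r): min(1, 1 − 0.17 + 0.83) = 1
  (p /\ q) = min(0.2, 0.04) = 0.04
  (q /\ (p /\ q)) = min(0.04, 0.04) = 0.04
  ((r -> ~r) -> (q /\ (p /\ q))): min(1, 1 − 1 + 0.04) = 0.04
  (r /\ p) = min(0.17, 0.2) = 0.17
  ~(r /\ p): Łukasiewicz ¬ gives 1 − 0.17 = 0.83
  (p /\ ~(r /\ p)) = min(0.2, 0.83) = 0.2
  (((r -> ~r) -> (q /\ (p /\ q))) -> (p /\ ~(r /\ p))): min(1, 1 − 0.04 + 0.2) = 1
  Łukasiewicz value = 1
Difference: 0 − 1 = -1.00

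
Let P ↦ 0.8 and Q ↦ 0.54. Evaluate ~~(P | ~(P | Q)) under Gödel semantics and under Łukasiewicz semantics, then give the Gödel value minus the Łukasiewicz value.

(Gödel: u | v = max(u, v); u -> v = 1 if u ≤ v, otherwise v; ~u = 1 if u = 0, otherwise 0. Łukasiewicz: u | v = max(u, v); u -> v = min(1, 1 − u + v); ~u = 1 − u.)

0.20

Gödel evaluation:
  (P | Q) = max(0.8, 0.54) = 0.8
  ~(P | Q): Gödel ¬ of 0.8 = 0 (operand ≠ 0)
  (P | ~(P | Q)) = max(0.8, 0) = 0.8
  ~(P | ~(P | Q)): Gödel ¬ of 0.8 = 0 (operand ≠ 0)
  ~~(P | ~(P | Q)): Gödel ¬ of 0 = 1 (operand is 0)
  Gödel value = 1
Łukasiewicz evaluation:
  (P | Q) = max(0.8, 0.54) = 0.8
  ~(P | Q): Łukasiewicz ¬ gives 1 − 0.8 = 0.2
  (P | ~(P | Q)) = max(0.8, 0.2) = 0.8
  ~(P | ~(P | Q)): Łukasiewicz ¬ gives 1 − 0.8 = 0.2
  ~~(P | ~(P | Q)): Łukasiewicz ¬ gives 1 − 0.2 = 0.8
  Łukasiewicz value = 0.8
Difference: 1 − 0.8 = 0.20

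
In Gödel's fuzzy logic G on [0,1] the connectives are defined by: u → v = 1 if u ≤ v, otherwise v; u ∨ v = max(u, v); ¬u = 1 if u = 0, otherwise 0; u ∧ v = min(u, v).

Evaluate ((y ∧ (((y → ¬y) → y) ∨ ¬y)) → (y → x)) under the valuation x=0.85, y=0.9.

¬y: Gödel ¬ of 0.9 = 0 (operand ≠ 0)
(y → ¬y): 0.9 > 0, so result = 0
((y → ¬y) → y): 0 ≤ 0.9, so result = 1
¬y: Gödel ¬ of 0.9 = 0 (operand ≠ 0)
(((y → ¬y) → y) ∨ ¬y) = max(1, 0) = 1
(y ∧ (((y → ¬y) → y) ∨ ¬y)) = min(0.9, 1) = 0.9
(y → x): 0.9 > 0.85, so result = 0.85
((y ∧ (((y → ¬y) → y) ∨ ¬y)) → (y → x)): 0.9 > 0.85, so result = 0.85

0.85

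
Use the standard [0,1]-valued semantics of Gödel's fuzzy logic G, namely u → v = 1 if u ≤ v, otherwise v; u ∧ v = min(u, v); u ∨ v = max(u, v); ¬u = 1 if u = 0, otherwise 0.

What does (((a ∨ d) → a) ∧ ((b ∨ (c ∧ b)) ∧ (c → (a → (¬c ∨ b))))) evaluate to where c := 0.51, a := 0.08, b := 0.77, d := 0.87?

(a ∨ d) = max(0.08, 0.87) = 0.87
((a ∨ d) → a): 0.87 > 0.08, so result = 0.08
(c ∧ b) = min(0.51, 0.77) = 0.51
(b ∨ (c ∧ b)) = max(0.77, 0.51) = 0.77
¬c: Gödel ¬ of 0.51 = 0 (operand ≠ 0)
(¬c ∨ b) = max(0, 0.77) = 0.77
(a → (¬c ∨ b)): 0.08 ≤ 0.77, so result = 1
(c → (a → (¬c ∨ b))): 0.51 ≤ 1, so result = 1
((b ∨ (c ∧ b)) ∧ (c → (a → (¬c ∨ b)))) = min(0.77, 1) = 0.77
(((a ∨ d) → a) ∧ ((b ∨ (c ∧ b)) ∧ (c → (a → (¬c ∨ b))))) = min(0.08, 0.77) = 0.08

0.08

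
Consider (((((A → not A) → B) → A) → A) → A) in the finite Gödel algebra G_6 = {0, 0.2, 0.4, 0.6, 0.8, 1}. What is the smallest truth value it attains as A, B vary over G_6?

The minimum is attained at A = 0, B = 0.2:
  not A: Gödel ¬ of 0 = 1 (operand is 0)
  (A → not A): 0 ≤ 1, so result = 1
  ((A → not A) → B): 1 > 0.2, so result = 0.2
  (((A → not A) → B) → A): 0.2 > 0, so result = 0
  ((((A → not A) → B) → A) → A): 0 ≤ 0, so result = 1
  (((((A → not A) → B) → A) → A) → A): 1 > 0, so result = 0
Checking all 36 assignments confirms none give a value below 0.00.

0.00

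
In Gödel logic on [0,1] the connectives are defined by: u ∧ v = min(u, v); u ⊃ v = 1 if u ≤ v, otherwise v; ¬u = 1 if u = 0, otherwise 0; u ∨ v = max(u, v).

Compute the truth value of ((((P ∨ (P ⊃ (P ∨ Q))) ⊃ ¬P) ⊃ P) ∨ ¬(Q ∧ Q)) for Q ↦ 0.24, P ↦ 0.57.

1.00

(P ∨ Q) = max(0.57, 0.24) = 0.57
(P ⊃ (P ∨ Q)): 0.57 ≤ 0.57, so result = 1
(P ∨ (P ⊃ (P ∨ Q))) = max(0.57, 1) = 1
¬P: Gödel ¬ of 0.57 = 0 (operand ≠ 0)
((P ∨ (P ⊃ (P ∨ Q))) ⊃ ¬P): 1 > 0, so result = 0
(((P ∨ (P ⊃ (P ∨ Q))) ⊃ ¬P) ⊃ P): 0 ≤ 0.57, so result = 1
(Q ∧ Q) = min(0.24, 0.24) = 0.24
¬(Q ∧ Q): Gödel ¬ of 0.24 = 0 (operand ≠ 0)
((((P ∨ (P ⊃ (P ∨ Q))) ⊃ ¬P) ⊃ P) ∨ ¬(Q ∧ Q)) = max(1, 0) = 1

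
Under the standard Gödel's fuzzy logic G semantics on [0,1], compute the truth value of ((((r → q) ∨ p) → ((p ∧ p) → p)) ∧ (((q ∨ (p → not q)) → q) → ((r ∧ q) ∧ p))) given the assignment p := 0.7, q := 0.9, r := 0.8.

0.70

(r → q): 0.8 ≤ 0.9, so result = 1
((r → q) ∨ p) = max(1, 0.7) = 1
(p ∧ p) = min(0.7, 0.7) = 0.7
((p ∧ p) → p): 0.7 ≤ 0.7, so result = 1
(((r → q) ∨ p) → ((p ∧ p) → p)): 1 ≤ 1, so result = 1
not q: Gödel ¬ of 0.9 = 0 (operand ≠ 0)
(p → not q): 0.7 > 0, so result = 0
(q ∨ (p → not q)) = max(0.9, 0) = 0.9
((q ∨ (p → not q)) → q): 0.9 ≤ 0.9, so result = 1
(r ∧ q) = min(0.8, 0.9) = 0.8
((r ∧ q) ∧ p) = min(0.8, 0.7) = 0.7
(((q ∨ (p → not q)) → q) → ((r ∧ q) ∧ p)): 1 > 0.7, so result = 0.7
((((r → q) ∨ p) → ((p ∧ p) → p)) ∧ (((q ∨ (p → not q)) → q) → ((r ∧ q) ∧ p))) = min(1, 0.7) = 0.7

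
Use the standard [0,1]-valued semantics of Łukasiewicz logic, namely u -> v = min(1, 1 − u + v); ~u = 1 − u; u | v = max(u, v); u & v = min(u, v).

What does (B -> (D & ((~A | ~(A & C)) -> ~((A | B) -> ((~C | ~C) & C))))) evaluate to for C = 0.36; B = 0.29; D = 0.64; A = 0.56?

1.00

~A: Łukasiewicz ¬ gives 1 − 0.56 = 0.44
(A & C) = min(0.56, 0.36) = 0.36
~(A & C): Łukasiewicz ¬ gives 1 − 0.36 = 0.64
(~A | ~(A & C)) = max(0.44, 0.64) = 0.64
(A | B) = max(0.56, 0.29) = 0.56
~C: Łukasiewicz ¬ gives 1 − 0.36 = 0.64
~C: Łukasiewicz ¬ gives 1 − 0.36 = 0.64
(~C | ~C) = max(0.64, 0.64) = 0.64
((~C | ~C) & C) = min(0.64, 0.36) = 0.36
((A | B) -> ((~C | ~C) & C)): min(1, 1 − 0.56 + 0.36) = 0.8
~((A | B) -> ((~C | ~C) & C)): Łukasiewicz ¬ gives 1 − 0.8 = 0.2
((~A | ~(A & C)) -> ~((A | B) -> ((~C | ~C) & C))): min(1, 1 − 0.64 + 0.2) = 0.56
(D & ((~A | ~(A & C)) -> ~((A | B) -> ((~C | ~C) & C)))) = min(0.64, 0.56) = 0.56
(B -> (D & ((~A | ~(A & C)) -> ~((A | B) -> ((~C | ~C) & C))))): min(1, 1 − 0.29 + 0.56) = 1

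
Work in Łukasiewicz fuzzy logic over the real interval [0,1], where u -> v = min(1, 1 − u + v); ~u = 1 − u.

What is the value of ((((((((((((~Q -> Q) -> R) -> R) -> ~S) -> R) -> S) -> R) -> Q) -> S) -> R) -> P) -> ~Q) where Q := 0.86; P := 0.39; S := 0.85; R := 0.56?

0.46

~Q: Łukasiewicz ¬ gives 1 − 0.86 = 0.14
(~Q -> Q): min(1, 1 − 0.14 + 0.86) = 1
((~Q -> Q) -> R): min(1, 1 − 1 + 0.56) = 0.56
(((~Q -> Q) -> R) -> R): min(1, 1 − 0.56 + 0.56) = 1
~S: Łukasiewicz ¬ gives 1 − 0.85 = 0.15
((((~Q -> Q) -> R) -> R) -> ~S): min(1, 1 − 1 + 0.15) = 0.15
(((((~Q -> Q) -> R) -> R) -> ~S) -> R): min(1, 1 − 0.15 + 0.56) = 1
((((((~Q -> Q) -> R) -> R) -> ~S) -> R) -> S): min(1, 1 − 1 + 0.85) = 0.85
(((((((~Q -> Q) -> R) -> R) -> ~S) -> R) -> S) -> R): min(1, 1 − 0.85 + 0.56) = 0.71
((((((((~Q -> Q) -> R) -> R) -> ~S) -> R) -> S) -> R) -> Q): min(1, 1 − 0.71 + 0.86) = 1
(((((((((~Q -> Q) -> R) -> R) -> ~S) -> R) -> S) -> R) -> Q) -> S): min(1, 1 − 1 + 0.85) = 0.85
((((((((((~Q -> Q) -> R) -> R) -> ~S) -> R) -> S) -> R) -> Q) -> S) -> R): min(1, 1 − 0.85 + 0.56) = 0.71
(((((((((((~Q -> Q) -> R) -> R) -> ~S) -> R) -> S) -> R) -> Q) -> S) -> R) -> P): min(1, 1 − 0.71 + 0.39) = 0.68
~Q: Łukasiewicz ¬ gives 1 − 0.86 = 0.14
((((((((((((~Q -> Q) -> R) -> R) -> ~S) -> R) -> S) -> R) -> Q) -> S) -> R) -> P) -> ~Q): min(1, 1 − 0.68 + 0.14) = 0.46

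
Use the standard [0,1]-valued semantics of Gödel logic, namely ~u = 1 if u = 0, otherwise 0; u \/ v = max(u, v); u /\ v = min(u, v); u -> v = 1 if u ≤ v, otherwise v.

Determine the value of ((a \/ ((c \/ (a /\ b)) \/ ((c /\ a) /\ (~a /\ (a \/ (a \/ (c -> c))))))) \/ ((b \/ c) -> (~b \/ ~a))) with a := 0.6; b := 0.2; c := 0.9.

0.90

(a /\ b) = min(0.6, 0.2) = 0.2
(c \/ (a /\ b)) = max(0.9, 0.2) = 0.9
(c /\ a) = min(0.9, 0.6) = 0.6
~a: Gödel ¬ of 0.6 = 0 (operand ≠ 0)
(c -> c): 0.9 ≤ 0.9, so result = 1
(a \/ (c -> c)) = max(0.6, 1) = 1
(a \/ (a \/ (c -> c))) = max(0.6, 1) = 1
(~a /\ (a \/ (a \/ (c -> c)))) = min(0, 1) = 0
((c /\ a) /\ (~a /\ (a \/ (a \/ (c -> c))))) = min(0.6, 0) = 0
((c \/ (a /\ b)) \/ ((c /\ a) /\ (~a /\ (a \/ (a \/ (c -> c)))))) = max(0.9, 0) = 0.9
(a \/ ((c \/ (a /\ b)) \/ ((c /\ a) /\ (~a /\ (a \/ (a \/ (c -> c))))))) = max(0.6, 0.9) = 0.9
(b \/ c) = max(0.2, 0.9) = 0.9
~b: Gödel ¬ of 0.2 = 0 (operand ≠ 0)
~a: Gödel ¬ of 0.6 = 0 (operand ≠ 0)
(~b \/ ~a) = max(0, 0) = 0
((b \/ c) -> (~b \/ ~a)): 0.9 > 0, so result = 0
((a \/ ((c \/ (a /\ b)) \/ ((c /\ a) /\ (~a /\ (a \/ (a \/ (c -> c))))))) \/ ((b \/ c) -> (~b \/ ~a))) = max(0.9, 0) = 0.9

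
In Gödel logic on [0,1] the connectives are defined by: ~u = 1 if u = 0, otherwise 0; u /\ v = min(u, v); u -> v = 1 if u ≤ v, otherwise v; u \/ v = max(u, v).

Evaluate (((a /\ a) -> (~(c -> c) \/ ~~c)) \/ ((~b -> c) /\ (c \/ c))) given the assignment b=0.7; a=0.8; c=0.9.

(a /\ a) = min(0.8, 0.8) = 0.8
(c -> c): 0.9 ≤ 0.9, so result = 1
~(c -> c): Gödel ¬ of 1 = 0 (operand ≠ 0)
~c: Gödel ¬ of 0.9 = 0 (operand ≠ 0)
~~c: Gödel ¬ of 0 = 1 (operand is 0)
(~(c -> c) \/ ~~c) = max(0, 1) = 1
((a /\ a) -> (~(c -> c) \/ ~~c)): 0.8 ≤ 1, so result = 1
~b: Gödel ¬ of 0.7 = 0 (operand ≠ 0)
(~b -> c): 0 ≤ 0.9, so result = 1
(c \/ c) = max(0.9, 0.9) = 0.9
((~b -> c) /\ (c \/ c)) = min(1, 0.9) = 0.9
(((a /\ a) -> (~(c -> c) \/ ~~c)) \/ ((~b -> c) /\ (c \/ c))) = max(1, 0.9) = 1

1.00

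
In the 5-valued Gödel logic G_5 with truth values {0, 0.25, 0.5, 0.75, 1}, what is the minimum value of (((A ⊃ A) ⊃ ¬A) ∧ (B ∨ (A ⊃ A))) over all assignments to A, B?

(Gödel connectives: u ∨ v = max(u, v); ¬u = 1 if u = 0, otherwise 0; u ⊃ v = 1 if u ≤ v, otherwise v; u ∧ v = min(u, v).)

0.00

The minimum is attained at A = 0.25, B = 0:
  (A ⊃ A): 0.25 ≤ 0.25, so result = 1
  ¬A: Gödel ¬ of 0.25 = 0 (operand ≠ 0)
  ((A ⊃ A) ⊃ ¬A): 1 > 0, so result = 0
  (A ⊃ A): 0.25 ≤ 0.25, so result = 1
  (B ∨ (A ⊃ A)) = max(0, 1) = 1
  (((A ⊃ A) ⊃ ¬A) ∧ (B ∨ (A ⊃ A))) = min(0, 1) = 0
Checking all 25 assignments confirms none give a value below 0.00.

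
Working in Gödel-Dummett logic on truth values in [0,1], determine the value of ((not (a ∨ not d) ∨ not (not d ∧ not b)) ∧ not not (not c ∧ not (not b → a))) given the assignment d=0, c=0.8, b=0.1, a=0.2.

not d: Gödel ¬ of 0 = 1 (operand is 0)
(a ∨ not d) = max(0.2, 1) = 1
not (a ∨ not d): Gödel ¬ of 1 = 0 (operand ≠ 0)
not d: Gödel ¬ of 0 = 1 (operand is 0)
not b: Gödel ¬ of 0.1 = 0 (operand ≠ 0)
(not d ∧ not b) = min(1, 0) = 0
not (not d ∧ not b): Gödel ¬ of 0 = 1 (operand is 0)
(not (a ∨ not d) ∨ not (not d ∧ not b)) = max(0, 1) = 1
not c: Gödel ¬ of 0.8 = 0 (operand ≠ 0)
not b: Gödel ¬ of 0.1 = 0 (operand ≠ 0)
(not b → a): 0 ≤ 0.2, so result = 1
not (not b → a): Gödel ¬ of 1 = 0 (operand ≠ 0)
(not c ∧ not (not b → a)) = min(0, 0) = 0
not (not c ∧ not (not b → a)): Gödel ¬ of 0 = 1 (operand is 0)
not not (not c ∧ not (not b → a)): Gödel ¬ of 1 = 0 (operand ≠ 0)
((not (a ∨ not d) ∨ not (not d ∧ not b)) ∧ not not (not c ∧ not (not b → a))) = min(1, 0) = 0

0.00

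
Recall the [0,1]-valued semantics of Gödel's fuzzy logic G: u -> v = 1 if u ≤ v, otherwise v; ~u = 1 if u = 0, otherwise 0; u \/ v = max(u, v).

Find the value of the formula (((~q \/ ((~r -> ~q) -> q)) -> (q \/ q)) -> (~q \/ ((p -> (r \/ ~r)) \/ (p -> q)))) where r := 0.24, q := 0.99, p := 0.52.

~q: Gödel ¬ of 0.99 = 0 (operand ≠ 0)
~r: Gödel ¬ of 0.24 = 0 (operand ≠ 0)
~q: Gödel ¬ of 0.99 = 0 (operand ≠ 0)
(~r -> ~q): 0 ≤ 0, so result = 1
((~r -> ~q) -> q): 1 > 0.99, so result = 0.99
(~q \/ ((~r -> ~q) -> q)) = max(0, 0.99) = 0.99
(q \/ q) = max(0.99, 0.99) = 0.99
((~q \/ ((~r -> ~q) -> q)) -> (q \/ q)): 0.99 ≤ 0.99, so result = 1
~q: Gödel ¬ of 0.99 = 0 (operand ≠ 0)
~r: Gödel ¬ of 0.24 = 0 (operand ≠ 0)
(r \/ ~r) = max(0.24, 0) = 0.24
(p -> (r \/ ~r)): 0.52 > 0.24, so result = 0.24
(p -> q): 0.52 ≤ 0.99, so result = 1
((p -> (r \/ ~r)) \/ (p -> q)) = max(0.24, 1) = 1
(~q \/ ((p -> (r \/ ~r)) \/ (p -> q))) = max(0, 1) = 1
(((~q \/ ((~r -> ~q) -> q)) -> (q \/ q)) -> (~q \/ ((p -> (r \/ ~r)) \/ (p -> q)))): 1 ≤ 1, so result = 1

1.00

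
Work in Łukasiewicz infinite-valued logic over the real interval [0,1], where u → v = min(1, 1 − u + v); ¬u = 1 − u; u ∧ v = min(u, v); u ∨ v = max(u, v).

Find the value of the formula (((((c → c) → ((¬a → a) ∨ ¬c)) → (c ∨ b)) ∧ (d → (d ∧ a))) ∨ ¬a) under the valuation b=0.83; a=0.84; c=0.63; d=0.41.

0.83

(c → c): min(1, 1 − 0.63 + 0.63) = 1
¬a: Łukasiewicz ¬ gives 1 − 0.84 = 0.16
(¬a → a): min(1, 1 − 0.16 + 0.84) = 1
¬c: Łukasiewicz ¬ gives 1 − 0.63 = 0.37
((¬a → a) ∨ ¬c) = max(1, 0.37) = 1
((c → c) → ((¬a → a) ∨ ¬c)): min(1, 1 − 1 + 1) = 1
(c ∨ b) = max(0.63, 0.83) = 0.83
(((c → c) → ((¬a → a) ∨ ¬c)) → (c ∨ b)): min(1, 1 − 1 + 0.83) = 0.83
(d ∧ a) = min(0.41, 0.84) = 0.41
(d → (d ∧ a)): min(1, 1 − 0.41 + 0.41) = 1
((((c → c) → ((¬a → a) ∨ ¬c)) → (c ∨ b)) ∧ (d → (d ∧ a))) = min(0.83, 1) = 0.83
¬a: Łukasiewicz ¬ gives 1 − 0.84 = 0.16
(((((c → c) → ((¬a → a) ∨ ¬c)) → (c ∨ b)) ∧ (d → (d ∧ a))) ∨ ¬a) = max(0.83, 0.16) = 0.83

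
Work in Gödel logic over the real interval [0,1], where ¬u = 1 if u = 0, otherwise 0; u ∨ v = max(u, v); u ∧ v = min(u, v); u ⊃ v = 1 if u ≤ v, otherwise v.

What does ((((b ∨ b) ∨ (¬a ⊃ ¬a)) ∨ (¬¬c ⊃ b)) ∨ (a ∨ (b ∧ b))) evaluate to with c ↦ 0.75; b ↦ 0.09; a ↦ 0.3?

(b ∨ b) = max(0.09, 0.09) = 0.09
¬a: Gödel ¬ of 0.3 = 0 (operand ≠ 0)
¬a: Gödel ¬ of 0.3 = 0 (operand ≠ 0)
(¬a ⊃ ¬a): 0 ≤ 0, so result = 1
((b ∨ b) ∨ (¬a ⊃ ¬a)) = max(0.09, 1) = 1
¬c: Gödel ¬ of 0.75 = 0 (operand ≠ 0)
¬¬c: Gödel ¬ of 0 = 1 (operand is 0)
(¬¬c ⊃ b): 1 > 0.09, so result = 0.09
(((b ∨ b) ∨ (¬a ⊃ ¬a)) ∨ (¬¬c ⊃ b)) = max(1, 0.09) = 1
(b ∧ b) = min(0.09, 0.09) = 0.09
(a ∨ (b ∧ b)) = max(0.3, 0.09) = 0.3
((((b ∨ b) ∨ (¬a ⊃ ¬a)) ∨ (¬¬c ⊃ b)) ∨ (a ∨ (b ∧ b))) = max(1, 0.3) = 1

1.00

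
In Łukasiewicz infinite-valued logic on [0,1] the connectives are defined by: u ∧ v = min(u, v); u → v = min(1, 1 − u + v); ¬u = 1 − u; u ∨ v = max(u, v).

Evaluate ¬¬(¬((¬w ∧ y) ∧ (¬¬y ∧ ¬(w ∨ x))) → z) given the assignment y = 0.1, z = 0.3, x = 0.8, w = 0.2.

¬w: Łukasiewicz ¬ gives 1 − 0.2 = 0.8
(¬w ∧ y) = min(0.8, 0.1) = 0.1
¬y: Łukasiewicz ¬ gives 1 − 0.1 = 0.9
¬¬y: Łukasiewicz ¬ gives 1 − 0.9 = 0.1
(w ∨ x) = max(0.2, 0.8) = 0.8
¬(w ∨ x): Łukasiewicz ¬ gives 1 − 0.8 = 0.2
(¬¬y ∧ ¬(w ∨ x)) = min(0.1, 0.2) = 0.1
((¬w ∧ y) ∧ (¬¬y ∧ ¬(w ∨ x))) = min(0.1, 0.1) = 0.1
¬((¬w ∧ y) ∧ (¬¬y ∧ ¬(w ∨ x))): Łukasiewicz ¬ gives 1 − 0.1 = 0.9
(¬((¬w ∧ y) ∧ (¬¬y ∧ ¬(w ∨ x))) → z): min(1, 1 − 0.9 + 0.3) = 0.4
¬(¬((¬w ∧ y) ∧ (¬¬y ∧ ¬(w ∨ x))) → z): Łukasiewicz ¬ gives 1 − 0.4 = 0.6
¬¬(¬((¬w ∧ y) ∧ (¬¬y ∧ ¬(w ∨ x))) → z): Łukasiewicz ¬ gives 1 − 0.6 = 0.4

0.40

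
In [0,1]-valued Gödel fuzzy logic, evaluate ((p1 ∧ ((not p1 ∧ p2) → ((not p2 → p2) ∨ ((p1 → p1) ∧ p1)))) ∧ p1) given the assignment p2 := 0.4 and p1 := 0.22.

0.22

not p1: Gödel ¬ of 0.22 = 0 (operand ≠ 0)
(not p1 ∧ p2) = min(0, 0.4) = 0
not p2: Gödel ¬ of 0.4 = 0 (operand ≠ 0)
(not p2 → p2): 0 ≤ 0.4, so result = 1
(p1 → p1): 0.22 ≤ 0.22, so result = 1
((p1 → p1) ∧ p1) = min(1, 0.22) = 0.22
((not p2 → p2) ∨ ((p1 → p1) ∧ p1)) = max(1, 0.22) = 1
((not p1 ∧ p2) → ((not p2 → p2) ∨ ((p1 → p1) ∧ p1))): 0 ≤ 1, so result = 1
(p1 ∧ ((not p1 ∧ p2) → ((not p2 → p2) ∨ ((p1 → p1) ∧ p1)))) = min(0.22, 1) = 0.22
((p1 ∧ ((not p1 ∧ p2) → ((not p2 → p2) ∨ ((p1 → p1) ∧ p1)))) ∧ p1) = min(0.22, 0.22) = 0.22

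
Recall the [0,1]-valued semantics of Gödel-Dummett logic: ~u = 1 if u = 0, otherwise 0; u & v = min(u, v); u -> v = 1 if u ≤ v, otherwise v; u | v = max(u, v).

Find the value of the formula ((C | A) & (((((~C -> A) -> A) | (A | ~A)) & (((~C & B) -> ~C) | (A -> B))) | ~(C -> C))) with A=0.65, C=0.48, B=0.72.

0.65

(C | A) = max(0.48, 0.65) = 0.65
~C: Gödel ¬ of 0.48 = 0 (operand ≠ 0)
(~C -> A): 0 ≤ 0.65, so result = 1
((~C -> A) -> A): 1 > 0.65, so result = 0.65
~A: Gödel ¬ of 0.65 = 0 (operand ≠ 0)
(A | ~A) = max(0.65, 0) = 0.65
(((~C -> A) -> A) | (A | ~A)) = max(0.65, 0.65) = 0.65
~C: Gödel ¬ of 0.48 = 0 (operand ≠ 0)
(~C & B) = min(0, 0.72) = 0
~C: Gödel ¬ of 0.48 = 0 (operand ≠ 0)
((~C & B) -> ~C): 0 ≤ 0, so result = 1
(A -> B): 0.65 ≤ 0.72, so result = 1
(((~C & B) -> ~C) | (A -> B)) = max(1, 1) = 1
((((~C -> A) -> A) | (A | ~A)) & (((~C & B) -> ~C) | (A -> B))) = min(0.65, 1) = 0.65
(C -> C): 0.48 ≤ 0.48, so result = 1
~(C -> C): Gödel ¬ of 1 = 0 (operand ≠ 0)
(((((~C -> A) -> A) | (A | ~A)) & (((~C & B) -> ~C) | (A -> B))) | ~(C -> C)) = max(0.65, 0) = 0.65
((C | A) & (((((~C -> A) -> A) | (A | ~A)) & (((~C & B) -> ~C) | (A -> B))) | ~(C -> C))) = min(0.65, 0.65) = 0.65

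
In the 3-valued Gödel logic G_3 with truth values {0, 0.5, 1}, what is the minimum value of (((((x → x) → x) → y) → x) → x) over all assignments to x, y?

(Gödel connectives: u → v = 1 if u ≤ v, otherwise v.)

The minimum is attained at x = 0.5, y = 0:
  (x → x): 0.5 ≤ 0.5, so result = 1
  ((x → x) → x): 1 > 0.5, so result = 0.5
  (((x → x) → x) → y): 0.5 > 0, so result = 0
  ((((x → x) → x) → y) → x): 0 ≤ 0.5, so result = 1
  (((((x → x) → x) → y) → x) → x): 1 > 0.5, so result = 0.5
Checking all 9 assignments confirms none give a value below 0.50.

0.50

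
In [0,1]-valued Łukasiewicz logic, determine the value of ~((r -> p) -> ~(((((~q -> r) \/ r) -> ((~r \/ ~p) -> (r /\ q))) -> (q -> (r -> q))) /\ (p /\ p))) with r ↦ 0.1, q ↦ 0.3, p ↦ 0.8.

(r -> p): min(1, 1 − 0.1 + 0.8) = 1
~q: Łukasiewicz ¬ gives 1 − 0.3 = 0.7
(~q -> r): min(1, 1 − 0.7 + 0.1) = 0.4
((~q -> r) \/ r) = max(0.4, 0.1) = 0.4
~r: Łukasiewicz ¬ gives 1 − 0.1 = 0.9
~p: Łukasiewicz ¬ gives 1 − 0.8 = 0.2
(~r \/ ~p) = max(0.9, 0.2) = 0.9
(r /\ q) = min(0.1, 0.3) = 0.1
((~r \/ ~p) -> (r /\ q)): min(1, 1 − 0.9 + 0.1) = 0.2
(((~q -> r) \/ r) -> ((~r \/ ~p) -> (r /\ q))): min(1, 1 − 0.4 + 0.2) = 0.8
(r -> q): min(1, 1 − 0.1 + 0.3) = 1
(q -> (r -> q)): min(1, 1 − 0.3 + 1) = 1
((((~q -> r) \/ r) -> ((~r \/ ~p) -> (r /\ q))) -> (q -> (r -> q))): min(1, 1 − 0.8 + 1) = 1
(p /\ p) = min(0.8, 0.8) = 0.8
(((((~q -> r) \/ r) -> ((~r \/ ~p) -> (r /\ q))) -> (q -> (r -> q))) /\ (p /\ p)) = min(1, 0.8) = 0.8
~(((((~q -> r) \/ r) -> ((~r \/ ~p) -> (r /\ q))) -> (q -> (r -> q))) /\ (p /\ p)): Łukasiewicz ¬ gives 1 − 0.8 = 0.2
((r -> p) -> ~(((((~q -> r) \/ r) -> ((~r \/ ~p) -> (r /\ q))) -> (q -> (r -> q))) /\ (p /\ p))): min(1, 1 − 1 + 0.2) = 0.2
~((r -> p) -> ~(((((~q -> r) \/ r) -> ((~r \/ ~p) -> (r /\ q))) -> (q -> (r -> q))) /\ (p /\ p))): Łukasiewicz ¬ gives 1 − 0.2 = 0.8

0.80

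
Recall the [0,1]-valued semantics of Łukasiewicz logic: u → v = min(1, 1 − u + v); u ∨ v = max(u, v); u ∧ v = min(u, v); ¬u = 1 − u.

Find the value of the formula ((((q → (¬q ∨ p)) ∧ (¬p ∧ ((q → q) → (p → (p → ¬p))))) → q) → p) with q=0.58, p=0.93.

0.93

¬q: Łukasiewicz ¬ gives 1 − 0.58 = 0.42
(¬q ∨ p) = max(0.42, 0.93) = 0.93
(q → (¬q ∨ p)): min(1, 1 − 0.58 + 0.93) = 1
¬p: Łukasiewicz ¬ gives 1 − 0.93 = 0.07
(q → q): min(1, 1 − 0.58 + 0.58) = 1
¬p: Łukasiewicz ¬ gives 1 − 0.93 = 0.07
(p → ¬p): min(1, 1 − 0.93 + 0.07) = 0.14
(p → (p → ¬p)): min(1, 1 − 0.93 + 0.14) = 0.21
((q → q) → (p → (p → ¬p))): min(1, 1 − 1 + 0.21) = 0.21
(¬p ∧ ((q → q) → (p → (p → ¬p)))) = min(0.07, 0.21) = 0.07
((q → (¬q ∨ p)) ∧ (¬p ∧ ((q → q) → (p → (p → ¬p))))) = min(1, 0.07) = 0.07
(((q → (¬q ∨ p)) ∧ (¬p ∧ ((q → q) → (p → (p → ¬p))))) → q): min(1, 1 − 0.07 + 0.58) = 1
((((q → (¬q ∨ p)) ∧ (¬p ∧ ((q → q) → (p → (p → ¬p))))) → q) → p): min(1, 1 − 1 + 0.93) = 0.93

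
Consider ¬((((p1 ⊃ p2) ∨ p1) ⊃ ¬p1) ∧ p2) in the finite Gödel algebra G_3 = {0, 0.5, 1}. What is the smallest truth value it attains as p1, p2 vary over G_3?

The minimum is attained at p1 = 0, p2 = 0.5:
  (p1 ⊃ p2): 0 ≤ 0.5, so result = 1
  ((p1 ⊃ p2) ∨ p1) = max(1, 0) = 1
  ¬p1: Gödel ¬ of 0 = 1 (operand is 0)
  (((p1 ⊃ p2) ∨ p1) ⊃ ¬p1): 1 ≤ 1, so result = 1
  ((((p1 ⊃ p2) ∨ p1) ⊃ ¬p1) ∧ p2) = min(1, 0.5) = 0.5
  ¬((((p1 ⊃ p2) ∨ p1) ⊃ ¬p1) ∧ p2): Gödel ¬ of 0.5 = 0 (operand ≠ 0)
Checking all 9 assignments confirms none give a value below 0.00.

0.00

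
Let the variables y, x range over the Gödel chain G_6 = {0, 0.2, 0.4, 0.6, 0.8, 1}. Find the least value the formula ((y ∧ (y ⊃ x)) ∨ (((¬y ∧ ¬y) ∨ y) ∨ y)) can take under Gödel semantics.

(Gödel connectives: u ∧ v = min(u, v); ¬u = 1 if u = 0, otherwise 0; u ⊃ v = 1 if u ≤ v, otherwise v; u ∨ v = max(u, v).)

The minimum is attained at y = 0.2, x = 0:
  (y ⊃ x): 0.2 > 0, so result = 0
  (y ∧ (y ⊃ x)) = min(0.2, 0) = 0
  ¬y: Gödel ¬ of 0.2 = 0 (operand ≠ 0)
  ¬y: Gödel ¬ of 0.2 = 0 (operand ≠ 0)
  (¬y ∧ ¬y) = min(0, 0) = 0
  ((¬y ∧ ¬y) ∨ y) = max(0, 0.2) = 0.2
  (((¬y ∧ ¬y) ∨ y) ∨ y) = max(0.2, 0.2) = 0.2
  ((y ∧ (y ⊃ x)) ∨ (((¬y ∧ ¬y) ∨ y) ∨ y)) = max(0, 0.2) = 0.2
Checking all 36 assignments confirms none give a value below 0.20.

0.20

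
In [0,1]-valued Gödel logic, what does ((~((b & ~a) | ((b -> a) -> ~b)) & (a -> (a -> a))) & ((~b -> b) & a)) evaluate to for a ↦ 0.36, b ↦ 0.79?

0.36

~a: Gödel ¬ of 0.36 = 0 (operand ≠ 0)
(b & ~a) = min(0.79, 0) = 0
(b -> a): 0.79 > 0.36, so result = 0.36
~b: Gödel ¬ of 0.79 = 0 (operand ≠ 0)
((b -> a) -> ~b): 0.36 > 0, so result = 0
((b & ~a) | ((b -> a) -> ~b)) = max(0, 0) = 0
~((b & ~a) | ((b -> a) -> ~b)): Gödel ¬ of 0 = 1 (operand is 0)
(a -> a): 0.36 ≤ 0.36, so result = 1
(a -> (a -> a)): 0.36 ≤ 1, so result = 1
(~((b & ~a) | ((b -> a) -> ~b)) & (a -> (a -> a))) = min(1, 1) = 1
~b: Gödel ¬ of 0.79 = 0 (operand ≠ 0)
(~b -> b): 0 ≤ 0.79, so result = 1
((~b -> b) & a) = min(1, 0.36) = 0.36
((~((b & ~a) | ((b -> a) -> ~b)) & (a -> (a -> a))) & ((~b -> b) & a)) = min(1, 0.36) = 0.36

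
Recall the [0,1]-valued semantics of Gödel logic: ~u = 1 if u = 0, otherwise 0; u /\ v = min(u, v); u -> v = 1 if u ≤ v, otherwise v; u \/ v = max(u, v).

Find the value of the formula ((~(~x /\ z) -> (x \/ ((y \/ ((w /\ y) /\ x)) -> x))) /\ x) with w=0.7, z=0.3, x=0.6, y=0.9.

~x: Gödel ¬ of 0.6 = 0 (operand ≠ 0)
(~x /\ z) = min(0, 0.3) = 0
~(~x /\ z): Gödel ¬ of 0 = 1 (operand is 0)
(w /\ y) = min(0.7, 0.9) = 0.7
((w /\ y) /\ x) = min(0.7, 0.6) = 0.6
(y \/ ((w /\ y) /\ x)) = max(0.9, 0.6) = 0.9
((y \/ ((w /\ y) /\ x)) -> x): 0.9 > 0.6, so result = 0.6
(x \/ ((y \/ ((w /\ y) /\ x)) -> x)) = max(0.6, 0.6) = 0.6
(~(~x /\ z) -> (x \/ ((y \/ ((w /\ y) /\ x)) -> x))): 1 > 0.6, so result = 0.6
((~(~x /\ z) -> (x \/ ((y \/ ((w /\ y) /\ x)) -> x))) /\ x) = min(0.6, 0.6) = 0.6

0.60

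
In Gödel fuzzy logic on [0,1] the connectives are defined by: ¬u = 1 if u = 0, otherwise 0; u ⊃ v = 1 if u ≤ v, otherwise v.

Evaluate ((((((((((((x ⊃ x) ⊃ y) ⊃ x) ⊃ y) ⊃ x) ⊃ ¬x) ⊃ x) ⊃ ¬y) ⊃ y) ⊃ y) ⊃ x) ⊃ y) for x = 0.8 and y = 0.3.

(x ⊃ x): 0.8 ≤ 0.8, so result = 1
((x ⊃ x) ⊃ y): 1 > 0.3, so result = 0.3
(((x ⊃ x) ⊃ y) ⊃ x): 0.3 ≤ 0.8, so result = 1
((((x ⊃ x) ⊃ y) ⊃ x) ⊃ y): 1 > 0.3, so result = 0.3
(((((x ⊃ x) ⊃ y) ⊃ x) ⊃ y) ⊃ x): 0.3 ≤ 0.8, so result = 1
¬x: Gödel ¬ of 0.8 = 0 (operand ≠ 0)
((((((x ⊃ x) ⊃ y) ⊃ x) ⊃ y) ⊃ x) ⊃ ¬x): 1 > 0, so result = 0
(((((((x ⊃ x) ⊃ y) ⊃ x) ⊃ y) ⊃ x) ⊃ ¬x) ⊃ x): 0 ≤ 0.8, so result = 1
¬y: Gödel ¬ of 0.3 = 0 (operand ≠ 0)
((((((((x ⊃ x) ⊃ y) ⊃ x) ⊃ y) ⊃ x) ⊃ ¬x) ⊃ x) ⊃ ¬y): 1 > 0, so result = 0
(((((((((x ⊃ x) ⊃ y) ⊃ x) ⊃ y) ⊃ x) ⊃ ¬x) ⊃ x) ⊃ ¬y) ⊃ y): 0 ≤ 0.3, so result = 1
((((((((((x ⊃ x) ⊃ y) ⊃ x) ⊃ y) ⊃ x) ⊃ ¬x) ⊃ x) ⊃ ¬y) ⊃ y) ⊃ y): 1 > 0.3, so result = 0.3
(((((((((((x ⊃ x) ⊃ y) ⊃ x) ⊃ y) ⊃ x) ⊃ ¬x) ⊃ x) ⊃ ¬y) ⊃ y) ⊃ y) ⊃ x): 0.3 ≤ 0.8, so result = 1
((((((((((((x ⊃ x) ⊃ y) ⊃ x) ⊃ y) ⊃ x) ⊃ ¬x) ⊃ x) ⊃ ¬y) ⊃ y) ⊃ y) ⊃ x) ⊃ y): 1 > 0.3, so result = 0.3

0.30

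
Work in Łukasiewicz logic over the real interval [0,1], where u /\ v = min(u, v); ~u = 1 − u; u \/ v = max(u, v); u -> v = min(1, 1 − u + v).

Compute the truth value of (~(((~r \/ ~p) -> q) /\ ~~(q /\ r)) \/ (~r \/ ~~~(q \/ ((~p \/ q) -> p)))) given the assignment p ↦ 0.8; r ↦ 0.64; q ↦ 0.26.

0.74

~r: Łukasiewicz ¬ gives 1 − 0.64 = 0.36
~p: Łukasiewicz ¬ gives 1 − 0.8 = 0.2
(~r \/ ~p) = max(0.36, 0.2) = 0.36
((~r \/ ~p) -> q): min(1, 1 − 0.36 + 0.26) = 0.9
(q /\ r) = min(0.26, 0.64) = 0.26
~(q /\ r): Łukasiewicz ¬ gives 1 − 0.26 = 0.74
~~(q /\ r): Łukasiewicz ¬ gives 1 − 0.74 = 0.26
(((~r \/ ~p) -> q) /\ ~~(q /\ r)) = min(0.9, 0.26) = 0.26
~(((~r \/ ~p) -> q) /\ ~~(q /\ r)): Łukasiewicz ¬ gives 1 − 0.26 = 0.74
~r: Łukasiewicz ¬ gives 1 − 0.64 = 0.36
~p: Łukasiewicz ¬ gives 1 − 0.8 = 0.2
(~p \/ q) = max(0.2, 0.26) = 0.26
((~p \/ q) -> p): min(1, 1 − 0.26 + 0.8) = 1
(q \/ ((~p \/ q) -> p)) = max(0.26, 1) = 1
~(q \/ ((~p \/ q) -> p)): Łukasiewicz ¬ gives 1 − 1 = 0
~~(q \/ ((~p \/ q) -> p)): Łukasiewicz ¬ gives 1 − 0 = 1
~~~(q \/ ((~p \/ q) -> p)): Łukasiewicz ¬ gives 1 − 1 = 0
(~r \/ ~~~(q \/ ((~p \/ q) -> p))) = max(0.36, 0) = 0.36
(~(((~r \/ ~p) -> q) /\ ~~(q /\ r)) \/ (~r \/ ~~~(q \/ ((~p \/ q) -> p)))) = max(0.74, 0.36) = 0.74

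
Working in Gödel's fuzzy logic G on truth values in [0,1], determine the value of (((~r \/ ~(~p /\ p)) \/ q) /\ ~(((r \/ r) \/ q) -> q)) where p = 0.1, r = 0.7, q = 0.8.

~r: Gödel ¬ of 0.7 = 0 (operand ≠ 0)
~p: Gödel ¬ of 0.1 = 0 (operand ≠ 0)
(~p /\ p) = min(0, 0.1) = 0
~(~p /\ p): Gödel ¬ of 0 = 1 (operand is 0)
(~r \/ ~(~p /\ p)) = max(0, 1) = 1
((~r \/ ~(~p /\ p)) \/ q) = max(1, 0.8) = 1
(r \/ r) = max(0.7, 0.7) = 0.7
((r \/ r) \/ q) = max(0.7, 0.8) = 0.8
(((r \/ r) \/ q) -> q): 0.8 ≤ 0.8, so result = 1
~(((r \/ r) \/ q) -> q): Gödel ¬ of 1 = 0 (operand ≠ 0)
(((~r \/ ~(~p /\ p)) \/ q) /\ ~(((r \/ r) \/ q) -> q)) = min(1, 0) = 0

0.00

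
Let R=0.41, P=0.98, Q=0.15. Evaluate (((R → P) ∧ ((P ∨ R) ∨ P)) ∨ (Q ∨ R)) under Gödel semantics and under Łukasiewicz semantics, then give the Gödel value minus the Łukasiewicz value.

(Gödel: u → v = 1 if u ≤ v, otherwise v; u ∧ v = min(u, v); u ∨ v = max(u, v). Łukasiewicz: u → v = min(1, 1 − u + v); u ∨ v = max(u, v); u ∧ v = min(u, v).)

0.00

Gödel evaluation:
  (R → P): 0.41 ≤ 0.98, so result = 1
  (P ∨ R) = max(0.98, 0.41) = 0.98
  ((P ∨ R) ∨ P) = max(0.98, 0.98) = 0.98
  ((R → P) ∧ ((P ∨ R) ∨ P)) = min(1, 0.98) = 0.98
  (Q ∨ R) = max(0.15, 0.41) = 0.41
  (((R → P) ∧ ((P ∨ R) ∨ P)) ∨ (Q ∨ R)) = max(0.98, 0.41) = 0.98
  Gödel value = 0.98
Łukasiewicz evaluation:
  (R → P): min(1, 1 − 0.41 + 0.98) = 1
  (P ∨ R) = max(0.98, 0.41) = 0.98
  ((P ∨ R) ∨ P) = max(0.98, 0.98) = 0.98
  ((R → P) ∧ ((P ∨ R) ∨ P)) = min(1, 0.98) = 0.98
  (Q ∨ R) = max(0.15, 0.41) = 0.41
  (((R → P) ∧ ((P ∨ R) ∨ P)) ∨ (Q ∨ R)) = max(0.98, 0.41) = 0.98
  Łukasiewicz value = 0.98
Difference: 0.98 − 0.98 = 0.00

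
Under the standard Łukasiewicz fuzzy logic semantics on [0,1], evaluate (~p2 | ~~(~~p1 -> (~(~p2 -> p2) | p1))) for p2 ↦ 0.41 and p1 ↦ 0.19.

~p2: Łukasiewicz ¬ gives 1 − 0.41 = 0.59
~p1: Łukasiewicz ¬ gives 1 − 0.19 = 0.81
~~p1: Łukasiewicz ¬ gives 1 − 0.81 = 0.19
~p2: Łukasiewicz ¬ gives 1 − 0.41 = 0.59
(~p2 -> p2): min(1, 1 − 0.59 + 0.41) = 0.82
~(~p2 -> p2): Łukasiewicz ¬ gives 1 − 0.82 = 0.18
(~(~p2 -> p2) | p1) = max(0.18, 0.19) = 0.19
(~~p1 -> (~(~p2 -> p2) | p1)): min(1, 1 − 0.19 + 0.19) = 1
~(~~p1 -> (~(~p2 -> p2) | p1)): Łukasiewicz ¬ gives 1 − 1 = 0
~~(~~p1 -> (~(~p2 -> p2) | p1)): Łukasiewicz ¬ gives 1 − 0 = 1
(~p2 | ~~(~~p1 -> (~(~p2 -> p2) | p1))) = max(0.59, 1) = 1

1.00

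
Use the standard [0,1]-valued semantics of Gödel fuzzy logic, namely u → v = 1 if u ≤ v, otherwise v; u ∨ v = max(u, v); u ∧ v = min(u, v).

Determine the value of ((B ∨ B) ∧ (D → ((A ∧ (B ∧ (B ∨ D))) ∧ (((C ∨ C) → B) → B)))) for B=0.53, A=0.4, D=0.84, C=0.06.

0.40

(B ∨ B) = max(0.53, 0.53) = 0.53
(B ∨ D) = max(0.53, 0.84) = 0.84
(B ∧ (B ∨ D)) = min(0.53, 0.84) = 0.53
(A ∧ (B ∧ (B ∨ D))) = min(0.4, 0.53) = 0.4
(C ∨ C) = max(0.06, 0.06) = 0.06
((C ∨ C) → B): 0.06 ≤ 0.53, so result = 1
(((C ∨ C) → B) → B): 1 > 0.53, so result = 0.53
((A ∧ (B ∧ (B ∨ D))) ∧ (((C ∨ C) → B) → B)) = min(0.4, 0.53) = 0.4
(D → ((A ∧ (B ∧ (B ∨ D))) ∧ (((C ∨ C) → B) → B))): 0.84 > 0.4, so result = 0.4
((B ∨ B) ∧ (D → ((A ∧ (B ∧ (B ∨ D))) ∧ (((C ∨ C) → B) → B)))) = min(0.53, 0.4) = 0.4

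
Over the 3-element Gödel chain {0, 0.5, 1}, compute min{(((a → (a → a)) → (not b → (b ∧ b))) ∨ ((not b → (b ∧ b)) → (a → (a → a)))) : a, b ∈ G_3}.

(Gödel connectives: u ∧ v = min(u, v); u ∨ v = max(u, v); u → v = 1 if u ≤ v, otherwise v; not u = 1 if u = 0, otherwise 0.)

Every assignment gives 1. For instance at a = 0, b = 0:
  (a → a): 0 ≤ 0, so result = 1
  (a → (a → a)): 0 ≤ 1, so result = 1
  not b: Gödel ¬ of 0 = 1 (operand is 0)
  (b ∧ b) = min(0, 0) = 0
  (not b → (b ∧ b)): 1 > 0, so result = 0
  ((a → (a → a)) → (not b → (b ∧ b))): 1 > 0, so result = 0
  not b: Gödel ¬ of 0 = 1 (operand is 0)
  (b ∧ b) = min(0, 0) = 0
  (not b → (b ∧ b)): 1 > 0, so result = 0
  (a → a): 0 ≤ 0, so result = 1
  (a → (a → a)): 0 ≤ 1, so result = 1
  ((not b → (b ∧ b)) → (a → (a → a))): 0 ≤ 1, so result = 1
  (((a → (a → a)) → (not b → (b ∧ b))) ∨ ((not b → (b ∧ b)) → (a → (a → a)))) = max(0, 1) = 1
All 9 assignments give value 1 — the formula is a G_3-tautology.

1.00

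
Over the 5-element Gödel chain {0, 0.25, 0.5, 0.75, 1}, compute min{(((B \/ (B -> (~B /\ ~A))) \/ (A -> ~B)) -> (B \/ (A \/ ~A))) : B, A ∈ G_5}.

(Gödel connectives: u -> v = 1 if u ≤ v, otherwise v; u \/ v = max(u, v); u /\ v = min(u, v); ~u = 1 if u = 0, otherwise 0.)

0.25

The minimum is attained at B = 0, A = 0.25:
  ~B: Gödel ¬ of 0 = 1 (operand is 0)
  ~A: Gödel ¬ of 0.25 = 0 (operand ≠ 0)
  (~B /\ ~A) = min(1, 0) = 0
  (B -> (~B /\ ~A)): 0 ≤ 0, so result = 1
  (B \/ (B -> (~B /\ ~A))) = max(0, 1) = 1
  ~B: Gödel ¬ of 0 = 1 (operand is 0)
  (A -> ~B): 0.25 ≤ 1, so result = 1
  ((B \/ (B -> (~B /\ ~A))) \/ (A -> ~B)) = max(1, 1) = 1
  ~A: Gödel ¬ of 0.25 = 0 (operand ≠ 0)
  (A \/ ~A) = max(0.25, 0) = 0.25
  (B \/ (A \/ ~A)) = max(0, 0.25) = 0.25
  (((B \/ (B -> (~B /\ ~A))) \/ (A -> ~B)) -> (B \/ (A \/ ~A))): 1 > 0.25, so result = 0.25
Checking all 25 assignments confirms none give a value below 0.25.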